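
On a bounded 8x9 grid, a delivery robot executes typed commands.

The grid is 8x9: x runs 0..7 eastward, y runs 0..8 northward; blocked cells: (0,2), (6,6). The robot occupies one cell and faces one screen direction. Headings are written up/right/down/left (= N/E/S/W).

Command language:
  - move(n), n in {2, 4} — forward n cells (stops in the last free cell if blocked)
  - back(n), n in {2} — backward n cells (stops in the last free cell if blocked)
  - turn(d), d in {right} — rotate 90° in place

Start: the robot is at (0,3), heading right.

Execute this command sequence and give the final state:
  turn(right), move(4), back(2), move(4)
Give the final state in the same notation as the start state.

begin: at (0,3), heading right
1. turn(right) → at (0,3), heading down
2. move(4) → at (0,3), heading down
3. back(2) → at (0,5), heading down
4. move(4) → at (0,3), heading down

at (0,3), heading down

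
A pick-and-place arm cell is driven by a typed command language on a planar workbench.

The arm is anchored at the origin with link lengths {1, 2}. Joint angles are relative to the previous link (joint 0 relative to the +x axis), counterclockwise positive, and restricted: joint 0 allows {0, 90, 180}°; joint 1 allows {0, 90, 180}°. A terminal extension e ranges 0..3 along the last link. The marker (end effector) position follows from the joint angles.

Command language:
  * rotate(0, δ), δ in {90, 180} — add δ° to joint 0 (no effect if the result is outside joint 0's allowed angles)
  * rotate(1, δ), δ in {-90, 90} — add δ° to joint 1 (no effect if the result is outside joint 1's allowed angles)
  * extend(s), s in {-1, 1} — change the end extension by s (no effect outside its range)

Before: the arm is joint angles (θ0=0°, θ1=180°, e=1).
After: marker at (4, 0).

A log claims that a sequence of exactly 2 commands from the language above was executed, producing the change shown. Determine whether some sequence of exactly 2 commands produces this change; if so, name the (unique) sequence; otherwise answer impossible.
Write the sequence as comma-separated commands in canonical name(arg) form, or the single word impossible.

from: joint angles (θ0=0°, θ1=180°, e=1)
step 1 (rotate(1, -90)): joint angles (θ0=0°, θ1=90°, e=1)
step 2 (rotate(1, -90)): joint angles (θ0=0°, θ1=0°, e=1)
no other 2-command option fits: unique.

rotate(1, -90), rotate(1, -90)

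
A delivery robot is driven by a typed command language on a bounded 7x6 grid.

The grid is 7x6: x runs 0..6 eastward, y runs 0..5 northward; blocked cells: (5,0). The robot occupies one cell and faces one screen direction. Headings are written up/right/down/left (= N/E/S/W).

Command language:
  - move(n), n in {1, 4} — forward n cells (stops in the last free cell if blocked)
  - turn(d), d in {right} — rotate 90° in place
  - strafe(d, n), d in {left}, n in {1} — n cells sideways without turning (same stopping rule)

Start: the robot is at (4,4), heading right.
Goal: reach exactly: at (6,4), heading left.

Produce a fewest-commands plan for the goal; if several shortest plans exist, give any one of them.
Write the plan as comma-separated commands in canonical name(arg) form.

move(4), turn(right), turn(right)

initial: at (4,4), heading right
step 1 (move(4)): at (6,4), heading right
step 2 (turn(right)): at (6,4), heading down
step 3 (turn(right)): at (6,4), heading left
nothing shorter than 3 reaches the goal.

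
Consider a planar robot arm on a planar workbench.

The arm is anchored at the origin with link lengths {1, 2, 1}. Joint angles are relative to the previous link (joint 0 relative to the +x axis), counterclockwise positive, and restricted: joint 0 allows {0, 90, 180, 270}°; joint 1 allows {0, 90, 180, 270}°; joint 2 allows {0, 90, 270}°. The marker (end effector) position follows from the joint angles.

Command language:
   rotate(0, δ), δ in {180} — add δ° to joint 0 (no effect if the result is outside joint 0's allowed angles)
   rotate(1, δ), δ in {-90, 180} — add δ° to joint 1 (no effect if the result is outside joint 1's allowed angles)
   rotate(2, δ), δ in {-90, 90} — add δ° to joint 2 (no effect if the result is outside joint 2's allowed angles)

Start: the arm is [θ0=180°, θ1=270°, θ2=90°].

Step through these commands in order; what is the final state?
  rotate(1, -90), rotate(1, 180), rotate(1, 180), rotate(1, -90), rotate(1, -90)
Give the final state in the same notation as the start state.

[θ0=180°, θ1=0°, θ2=90°]

initial: [θ0=180°, θ1=270°, θ2=90°]
[1] after rotate(1, -90): [θ0=180°, θ1=180°, θ2=90°]
[2] after rotate(1, 180): [θ0=180°, θ1=0°, θ2=90°]
[3] after rotate(1, 180): [θ0=180°, θ1=180°, θ2=90°]
[4] after rotate(1, -90): [θ0=180°, θ1=90°, θ2=90°]
[5] after rotate(1, -90): [θ0=180°, θ1=0°, θ2=90°]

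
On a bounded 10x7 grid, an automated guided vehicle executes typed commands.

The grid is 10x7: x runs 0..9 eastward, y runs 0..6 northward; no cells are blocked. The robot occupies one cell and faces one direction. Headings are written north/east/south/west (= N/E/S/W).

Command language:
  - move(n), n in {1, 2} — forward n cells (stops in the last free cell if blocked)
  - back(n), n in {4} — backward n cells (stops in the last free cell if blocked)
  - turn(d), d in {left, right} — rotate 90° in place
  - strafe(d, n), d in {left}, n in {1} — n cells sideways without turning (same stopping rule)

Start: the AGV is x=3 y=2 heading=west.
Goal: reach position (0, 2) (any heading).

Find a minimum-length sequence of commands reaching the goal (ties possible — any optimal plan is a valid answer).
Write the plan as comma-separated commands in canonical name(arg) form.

move(1), move(2)

initial: x=3 y=2 heading=west
t=1 move(1) ⇒ x=2 y=2 heading=west
t=2 move(2) ⇒ x=0 y=2 heading=west
nothing shorter than 2 reaches the goal.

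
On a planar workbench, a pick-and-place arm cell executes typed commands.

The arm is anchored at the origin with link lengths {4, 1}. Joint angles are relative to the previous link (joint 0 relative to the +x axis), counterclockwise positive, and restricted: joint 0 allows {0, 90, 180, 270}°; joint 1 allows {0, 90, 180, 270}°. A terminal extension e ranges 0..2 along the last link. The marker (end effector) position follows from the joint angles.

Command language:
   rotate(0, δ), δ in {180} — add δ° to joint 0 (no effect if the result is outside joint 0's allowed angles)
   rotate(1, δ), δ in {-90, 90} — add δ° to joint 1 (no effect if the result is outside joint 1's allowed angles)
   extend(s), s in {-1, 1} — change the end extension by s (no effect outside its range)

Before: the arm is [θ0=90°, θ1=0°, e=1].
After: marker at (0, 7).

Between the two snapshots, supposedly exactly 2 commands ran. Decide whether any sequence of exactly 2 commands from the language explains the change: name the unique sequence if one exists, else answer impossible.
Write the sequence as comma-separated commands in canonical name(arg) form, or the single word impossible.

start: [θ0=90°, θ1=0°, e=1]
[1] after extend(1): [θ0=90°, θ1=0°, e=2]
[2] after extend(1): [θ0=90°, θ1=0°, e=2]
no rival 2-sequence matches.

extend(1), extend(1)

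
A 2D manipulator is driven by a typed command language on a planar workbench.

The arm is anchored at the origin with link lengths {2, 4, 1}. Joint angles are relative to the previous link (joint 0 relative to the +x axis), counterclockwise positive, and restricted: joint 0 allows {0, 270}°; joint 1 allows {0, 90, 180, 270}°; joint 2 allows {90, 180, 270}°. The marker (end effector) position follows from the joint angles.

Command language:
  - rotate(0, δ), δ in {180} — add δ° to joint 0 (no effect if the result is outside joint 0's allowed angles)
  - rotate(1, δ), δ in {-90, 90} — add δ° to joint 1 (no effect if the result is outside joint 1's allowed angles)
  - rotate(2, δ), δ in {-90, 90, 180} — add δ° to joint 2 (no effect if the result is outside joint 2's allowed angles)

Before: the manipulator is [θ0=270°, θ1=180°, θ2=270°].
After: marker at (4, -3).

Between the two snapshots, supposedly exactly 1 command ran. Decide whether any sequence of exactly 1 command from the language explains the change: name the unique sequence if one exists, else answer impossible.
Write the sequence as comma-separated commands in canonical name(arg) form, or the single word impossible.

from: [θ0=270°, θ1=180°, θ2=270°]
step 1 (rotate(1, -90)): [θ0=270°, θ1=90°, θ2=270°]
no rival 1-sequence matches.

rotate(1, -90)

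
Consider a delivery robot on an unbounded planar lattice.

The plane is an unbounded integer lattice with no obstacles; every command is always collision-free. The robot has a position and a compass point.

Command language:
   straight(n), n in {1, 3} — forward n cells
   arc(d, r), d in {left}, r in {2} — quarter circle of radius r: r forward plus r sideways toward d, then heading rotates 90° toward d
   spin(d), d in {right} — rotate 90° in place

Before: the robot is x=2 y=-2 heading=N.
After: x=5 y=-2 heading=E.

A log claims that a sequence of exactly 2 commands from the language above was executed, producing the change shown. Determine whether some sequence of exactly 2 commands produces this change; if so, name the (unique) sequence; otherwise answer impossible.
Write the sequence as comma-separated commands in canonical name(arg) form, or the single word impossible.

spin(right), straight(3)

key: running straight(3) before spin(right) would end elsewhere — order is forced
begin: x=2 y=-2 heading=N
t=1 spin(right) ⇒ x=2 y=-2 heading=E
t=2 straight(3) ⇒ x=5 y=-2 heading=E
no other 2-command option fits: unique.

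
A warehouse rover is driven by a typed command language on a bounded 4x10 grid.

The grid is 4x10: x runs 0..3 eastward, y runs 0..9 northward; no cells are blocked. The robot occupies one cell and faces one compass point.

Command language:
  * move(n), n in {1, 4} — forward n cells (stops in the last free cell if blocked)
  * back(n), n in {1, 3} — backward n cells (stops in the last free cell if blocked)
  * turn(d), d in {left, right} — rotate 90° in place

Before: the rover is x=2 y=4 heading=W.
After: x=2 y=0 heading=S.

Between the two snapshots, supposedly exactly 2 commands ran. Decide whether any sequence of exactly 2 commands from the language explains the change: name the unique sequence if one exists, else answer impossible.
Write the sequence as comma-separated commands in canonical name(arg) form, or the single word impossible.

key: running move(4) before turn(left) would end elsewhere — order is forced
initial: x=2 y=4 heading=W
t=1 turn(left) ⇒ x=2 y=4 heading=S
t=2 move(4) ⇒ x=2 y=0 heading=S
all 36 alternatives checked — unique.

turn(left), move(4)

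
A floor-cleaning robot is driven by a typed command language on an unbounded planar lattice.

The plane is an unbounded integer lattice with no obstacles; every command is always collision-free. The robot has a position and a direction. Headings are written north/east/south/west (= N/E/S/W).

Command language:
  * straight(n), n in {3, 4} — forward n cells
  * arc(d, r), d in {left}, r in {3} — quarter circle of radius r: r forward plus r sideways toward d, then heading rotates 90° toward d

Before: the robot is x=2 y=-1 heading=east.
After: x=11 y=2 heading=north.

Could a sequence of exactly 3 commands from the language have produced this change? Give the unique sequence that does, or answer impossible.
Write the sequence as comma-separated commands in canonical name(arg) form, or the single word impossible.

key: position moved to (11,2) AND the heading swung to N — translation plus rotation needed
t0: x=2 y=-1 heading=east
step 1 (straight(3)): x=5 y=-1 heading=east
step 2 (straight(3)): x=8 y=-1 heading=east
step 3 (arc(left, 3)): x=11 y=2 heading=north
no rival 3-sequence matches.

straight(3), straight(3), arc(left, 3)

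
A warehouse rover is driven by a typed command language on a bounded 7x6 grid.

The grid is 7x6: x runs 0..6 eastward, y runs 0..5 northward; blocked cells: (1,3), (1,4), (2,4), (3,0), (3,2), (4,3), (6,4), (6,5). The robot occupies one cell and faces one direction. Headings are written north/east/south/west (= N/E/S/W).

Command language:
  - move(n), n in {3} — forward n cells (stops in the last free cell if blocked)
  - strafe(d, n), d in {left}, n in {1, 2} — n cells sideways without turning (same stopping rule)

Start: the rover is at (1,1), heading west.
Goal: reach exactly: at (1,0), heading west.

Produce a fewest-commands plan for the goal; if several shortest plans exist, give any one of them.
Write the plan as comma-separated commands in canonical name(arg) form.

strafe(left, 2)

t0: at (1,1), heading west
t=1 strafe(left, 2) ⇒ at (1,0), heading west
shorter routes all fall short; 1 is best.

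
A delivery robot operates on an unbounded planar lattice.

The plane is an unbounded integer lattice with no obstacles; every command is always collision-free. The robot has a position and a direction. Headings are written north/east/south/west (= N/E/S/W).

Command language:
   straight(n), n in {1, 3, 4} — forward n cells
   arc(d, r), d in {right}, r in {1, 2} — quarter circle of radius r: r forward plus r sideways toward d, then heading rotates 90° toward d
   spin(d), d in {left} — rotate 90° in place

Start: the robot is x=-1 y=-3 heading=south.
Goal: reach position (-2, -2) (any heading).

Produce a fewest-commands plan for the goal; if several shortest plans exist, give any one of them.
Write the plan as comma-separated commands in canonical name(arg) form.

arc(right, 1), arc(right, 1), arc(right, 1)

start: x=-1 y=-3 heading=south
t=1 arc(right, 1) ⇒ x=-2 y=-4 heading=west
t=2 arc(right, 1) ⇒ x=-3 y=-3 heading=north
t=3 arc(right, 1) ⇒ x=-2 y=-2 heading=east
shorter routes all fall short; 3 is best.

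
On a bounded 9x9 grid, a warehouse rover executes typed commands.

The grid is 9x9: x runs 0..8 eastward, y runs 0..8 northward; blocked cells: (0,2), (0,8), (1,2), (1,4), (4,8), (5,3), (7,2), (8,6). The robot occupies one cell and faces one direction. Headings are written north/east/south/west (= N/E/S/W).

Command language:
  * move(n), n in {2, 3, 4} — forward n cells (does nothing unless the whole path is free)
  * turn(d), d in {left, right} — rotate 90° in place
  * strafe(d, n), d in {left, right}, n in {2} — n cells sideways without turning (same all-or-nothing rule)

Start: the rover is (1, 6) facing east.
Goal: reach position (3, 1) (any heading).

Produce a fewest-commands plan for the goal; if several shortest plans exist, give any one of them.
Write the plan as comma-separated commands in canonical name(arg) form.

begin: (1, 6) facing east
[1] after turn(right): (1, 6) facing south
[2] after strafe(left, 2): (3, 6) facing south
[3] after move(3): (3, 3) facing south
[4] after move(2): (3, 1) facing south
no 3-step plan works, so 4 is optimal.

turn(right), strafe(left, 2), move(3), move(2)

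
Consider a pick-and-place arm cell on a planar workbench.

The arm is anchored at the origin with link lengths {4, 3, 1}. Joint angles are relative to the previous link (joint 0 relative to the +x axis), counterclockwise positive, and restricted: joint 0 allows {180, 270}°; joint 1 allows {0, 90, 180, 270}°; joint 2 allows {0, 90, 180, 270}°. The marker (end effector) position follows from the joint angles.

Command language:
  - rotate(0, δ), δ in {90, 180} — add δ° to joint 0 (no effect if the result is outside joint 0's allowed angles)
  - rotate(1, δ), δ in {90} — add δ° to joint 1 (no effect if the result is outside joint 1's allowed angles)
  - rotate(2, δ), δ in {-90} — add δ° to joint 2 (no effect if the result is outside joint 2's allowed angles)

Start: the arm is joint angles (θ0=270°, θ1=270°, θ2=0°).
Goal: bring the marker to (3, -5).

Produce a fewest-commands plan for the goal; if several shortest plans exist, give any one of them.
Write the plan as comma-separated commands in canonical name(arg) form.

start: joint angles (θ0=270°, θ1=270°, θ2=0°)
t=1 rotate(2, -90) ⇒ joint angles (θ0=270°, θ1=270°, θ2=270°)
t=2 rotate(1, 90) ⇒ joint angles (θ0=270°, θ1=0°, θ2=270°)
t=3 rotate(1, 90) ⇒ joint angles (θ0=270°, θ1=90°, θ2=270°)
no 2-step plan works, so 3 is optimal.

rotate(2, -90), rotate(1, 90), rotate(1, 90)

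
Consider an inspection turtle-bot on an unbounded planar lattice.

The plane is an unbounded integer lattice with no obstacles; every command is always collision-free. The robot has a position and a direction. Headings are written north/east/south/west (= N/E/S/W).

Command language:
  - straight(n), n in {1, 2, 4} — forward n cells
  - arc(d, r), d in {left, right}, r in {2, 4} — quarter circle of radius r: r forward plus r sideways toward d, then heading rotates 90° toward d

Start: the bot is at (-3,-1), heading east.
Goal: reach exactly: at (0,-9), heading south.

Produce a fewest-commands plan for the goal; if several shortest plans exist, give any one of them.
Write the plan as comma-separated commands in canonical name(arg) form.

straight(1), arc(right, 2), straight(2), straight(4)

begin: at (-3,-1), heading east
step 1 (straight(1)): at (-2,-1), heading east
step 2 (arc(right, 2)): at (0,-3), heading south
step 3 (straight(2)): at (0,-5), heading south
step 4 (straight(4)): at (0,-9), heading south
minimal: 4 command(s), checked below 4.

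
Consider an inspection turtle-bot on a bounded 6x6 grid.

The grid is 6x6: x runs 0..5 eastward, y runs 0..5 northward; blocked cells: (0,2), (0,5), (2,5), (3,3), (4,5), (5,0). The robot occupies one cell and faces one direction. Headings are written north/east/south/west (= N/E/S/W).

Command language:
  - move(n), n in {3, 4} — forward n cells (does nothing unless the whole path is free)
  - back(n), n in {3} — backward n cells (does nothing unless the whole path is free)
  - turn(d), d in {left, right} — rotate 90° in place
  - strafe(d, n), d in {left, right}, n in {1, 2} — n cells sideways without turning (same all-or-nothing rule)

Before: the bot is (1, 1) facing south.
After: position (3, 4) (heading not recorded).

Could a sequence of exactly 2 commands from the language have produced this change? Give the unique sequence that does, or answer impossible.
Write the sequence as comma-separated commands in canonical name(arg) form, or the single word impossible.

key: running strafe(left, 2) before back(3) would end elsewhere — order is forced
initial: (1, 1) facing south
1. back(3) → (1, 4) facing south
2. strafe(left, 2) → (3, 4) facing south
no other 2-command option fits: unique.

back(3), strafe(left, 2)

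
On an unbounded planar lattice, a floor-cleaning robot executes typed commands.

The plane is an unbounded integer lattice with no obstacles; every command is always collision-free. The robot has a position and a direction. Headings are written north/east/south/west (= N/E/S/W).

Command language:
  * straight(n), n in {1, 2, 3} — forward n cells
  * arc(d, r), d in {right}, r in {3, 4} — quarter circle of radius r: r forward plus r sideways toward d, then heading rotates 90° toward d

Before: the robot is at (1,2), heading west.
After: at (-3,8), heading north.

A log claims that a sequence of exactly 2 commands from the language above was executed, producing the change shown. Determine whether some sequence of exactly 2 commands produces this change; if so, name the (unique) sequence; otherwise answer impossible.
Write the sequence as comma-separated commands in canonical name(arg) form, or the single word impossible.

key: cell and facing (now N) both changed — the 2 commands mix motion and turning
begin: at (1,2), heading west
[1] after arc(right, 4): at (-3,6), heading north
[2] after straight(2): at (-3,8), heading north
no other 2-command option fits: unique.

arc(right, 4), straight(2)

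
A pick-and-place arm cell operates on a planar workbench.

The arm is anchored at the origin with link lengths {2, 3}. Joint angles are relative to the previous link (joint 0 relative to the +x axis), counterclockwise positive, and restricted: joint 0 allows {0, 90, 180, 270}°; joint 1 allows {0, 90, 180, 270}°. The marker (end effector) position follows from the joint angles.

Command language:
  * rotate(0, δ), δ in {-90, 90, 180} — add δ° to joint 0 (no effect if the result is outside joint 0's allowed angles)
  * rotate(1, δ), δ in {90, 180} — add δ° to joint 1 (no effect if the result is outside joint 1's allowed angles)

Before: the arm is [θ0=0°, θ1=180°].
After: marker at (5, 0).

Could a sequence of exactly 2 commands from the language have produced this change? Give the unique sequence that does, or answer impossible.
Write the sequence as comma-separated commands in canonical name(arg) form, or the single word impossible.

t0: [θ0=0°, θ1=180°]
step 1 (rotate(1, 90)): [θ0=0°, θ1=270°]
step 2 (rotate(1, 90)): [θ0=0°, θ1=0°]
all 25 alternatives checked — unique.

rotate(1, 90), rotate(1, 90)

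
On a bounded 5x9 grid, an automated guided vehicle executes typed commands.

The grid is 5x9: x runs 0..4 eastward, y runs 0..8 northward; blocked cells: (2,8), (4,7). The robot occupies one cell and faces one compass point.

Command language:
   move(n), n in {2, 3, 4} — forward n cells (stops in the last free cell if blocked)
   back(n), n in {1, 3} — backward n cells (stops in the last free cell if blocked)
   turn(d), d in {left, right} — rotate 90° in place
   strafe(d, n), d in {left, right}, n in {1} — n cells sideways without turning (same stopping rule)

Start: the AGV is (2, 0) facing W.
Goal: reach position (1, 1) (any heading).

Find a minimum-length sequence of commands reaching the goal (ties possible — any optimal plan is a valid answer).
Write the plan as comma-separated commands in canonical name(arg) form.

move(4), back(1), strafe(right, 1)

start: (2, 0) facing W
1. move(4) → (0, 0) facing W
2. back(1) → (1, 0) facing W
3. strafe(right, 1) → (1, 1) facing W
nothing shorter than 3 reaches the goal.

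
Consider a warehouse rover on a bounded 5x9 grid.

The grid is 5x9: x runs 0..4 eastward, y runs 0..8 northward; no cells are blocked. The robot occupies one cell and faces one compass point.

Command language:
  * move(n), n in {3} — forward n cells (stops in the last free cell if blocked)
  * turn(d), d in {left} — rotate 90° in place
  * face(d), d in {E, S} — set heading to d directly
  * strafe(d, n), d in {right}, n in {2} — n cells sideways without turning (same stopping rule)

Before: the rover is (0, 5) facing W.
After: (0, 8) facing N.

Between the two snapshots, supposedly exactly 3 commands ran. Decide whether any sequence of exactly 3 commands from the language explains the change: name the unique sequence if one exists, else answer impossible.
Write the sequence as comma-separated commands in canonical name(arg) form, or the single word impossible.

key: position moved to (0,8) AND the heading swung to N — translation plus rotation needed
start: (0, 5) facing W
[1] after face(E): (0, 5) facing E
[2] after turn(left): (0, 5) facing N
[3] after move(3): (0, 8) facing N
uniquely the one of 125 3-step routes that fits.

face(E), turn(left), move(3)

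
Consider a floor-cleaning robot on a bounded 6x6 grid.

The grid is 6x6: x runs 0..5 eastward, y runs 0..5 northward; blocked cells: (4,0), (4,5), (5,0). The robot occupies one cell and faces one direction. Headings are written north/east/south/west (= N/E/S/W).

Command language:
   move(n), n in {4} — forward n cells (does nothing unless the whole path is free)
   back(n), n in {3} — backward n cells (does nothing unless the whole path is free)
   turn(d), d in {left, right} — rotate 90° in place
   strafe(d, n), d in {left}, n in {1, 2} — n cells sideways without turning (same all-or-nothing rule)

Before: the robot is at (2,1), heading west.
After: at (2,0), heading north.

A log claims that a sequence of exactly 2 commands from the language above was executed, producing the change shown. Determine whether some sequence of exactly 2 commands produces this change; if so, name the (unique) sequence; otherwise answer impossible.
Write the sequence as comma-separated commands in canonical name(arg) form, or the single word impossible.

key: cell and facing (now N) both changed — the 2 commands mix motion and turning
from: at (2,1), heading west
t=1 strafe(left, 1) ⇒ at (2,0), heading west
t=2 turn(right) ⇒ at (2,0), heading north
no other 2-command option fits: unique.

strafe(left, 1), turn(right)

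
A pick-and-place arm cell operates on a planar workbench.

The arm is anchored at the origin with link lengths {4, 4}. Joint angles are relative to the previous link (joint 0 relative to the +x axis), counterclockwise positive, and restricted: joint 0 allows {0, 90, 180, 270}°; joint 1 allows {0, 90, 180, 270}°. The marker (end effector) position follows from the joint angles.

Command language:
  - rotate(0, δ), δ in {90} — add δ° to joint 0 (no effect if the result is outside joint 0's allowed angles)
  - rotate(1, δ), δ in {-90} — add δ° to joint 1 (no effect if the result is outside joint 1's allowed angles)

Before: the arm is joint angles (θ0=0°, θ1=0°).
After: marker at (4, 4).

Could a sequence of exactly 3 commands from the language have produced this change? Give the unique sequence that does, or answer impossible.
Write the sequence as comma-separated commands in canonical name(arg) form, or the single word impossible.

rotate(1, -90), rotate(1, -90), rotate(1, -90)

start: joint angles (θ0=0°, θ1=0°)
t=1 rotate(1, -90) ⇒ joint angles (θ0=0°, θ1=270°)
t=2 rotate(1, -90) ⇒ joint angles (θ0=0°, θ1=180°)
t=3 rotate(1, -90) ⇒ joint angles (θ0=0°, θ1=90°)
no rival 3-sequence matches.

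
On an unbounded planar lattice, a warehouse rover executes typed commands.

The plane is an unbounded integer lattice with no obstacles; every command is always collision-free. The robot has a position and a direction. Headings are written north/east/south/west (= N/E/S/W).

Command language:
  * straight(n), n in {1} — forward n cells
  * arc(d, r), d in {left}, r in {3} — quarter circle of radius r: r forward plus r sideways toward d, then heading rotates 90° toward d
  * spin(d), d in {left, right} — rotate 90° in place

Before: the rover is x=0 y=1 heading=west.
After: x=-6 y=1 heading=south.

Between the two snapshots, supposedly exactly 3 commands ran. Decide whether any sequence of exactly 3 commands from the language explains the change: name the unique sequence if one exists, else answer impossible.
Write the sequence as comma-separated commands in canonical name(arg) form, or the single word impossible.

key: order matters: swapping spin(right) and arc(left, 3) lands elsewhere
initial: x=0 y=1 heading=west
[1] after spin(right): x=0 y=1 heading=north
[2] after arc(left, 3): x=-3 y=4 heading=west
[3] after arc(left, 3): x=-6 y=1 heading=south
all 64 alternatives checked — unique.

spin(right), arc(left, 3), arc(left, 3)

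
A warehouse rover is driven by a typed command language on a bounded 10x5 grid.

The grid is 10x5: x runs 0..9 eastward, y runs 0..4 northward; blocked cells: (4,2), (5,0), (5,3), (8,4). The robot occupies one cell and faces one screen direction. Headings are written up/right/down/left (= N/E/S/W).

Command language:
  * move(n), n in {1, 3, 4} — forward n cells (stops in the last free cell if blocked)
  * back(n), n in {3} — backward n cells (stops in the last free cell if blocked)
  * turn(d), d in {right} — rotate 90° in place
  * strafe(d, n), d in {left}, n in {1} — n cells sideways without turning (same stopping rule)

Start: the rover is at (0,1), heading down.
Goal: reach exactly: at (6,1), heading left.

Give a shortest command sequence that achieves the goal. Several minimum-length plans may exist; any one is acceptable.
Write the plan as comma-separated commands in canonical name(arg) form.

turn(right), back(3), back(3)

begin: at (0,1), heading down
[1] after turn(right): at (0,1), heading left
[2] after back(3): at (3,1), heading left
[3] after back(3): at (6,1), heading left
minimal: 3 command(s), checked below 3.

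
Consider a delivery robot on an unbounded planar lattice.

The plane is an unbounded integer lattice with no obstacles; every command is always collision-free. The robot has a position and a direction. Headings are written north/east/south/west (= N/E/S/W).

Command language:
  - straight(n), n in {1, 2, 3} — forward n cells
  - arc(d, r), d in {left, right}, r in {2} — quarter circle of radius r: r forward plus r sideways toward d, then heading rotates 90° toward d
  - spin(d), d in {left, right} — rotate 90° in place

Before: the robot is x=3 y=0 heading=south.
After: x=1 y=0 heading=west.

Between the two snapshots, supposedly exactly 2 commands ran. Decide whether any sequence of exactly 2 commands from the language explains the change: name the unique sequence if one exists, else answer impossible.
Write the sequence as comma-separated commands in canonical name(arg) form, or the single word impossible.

spin(right), straight(2)

key: order matters: swapping spin(right) and straight(2) lands elsewhere
begin: x=3 y=0 heading=south
step 1 (spin(right)): x=3 y=0 heading=west
step 2 (straight(2)): x=1 y=0 heading=west
no rival 2-sequence matches.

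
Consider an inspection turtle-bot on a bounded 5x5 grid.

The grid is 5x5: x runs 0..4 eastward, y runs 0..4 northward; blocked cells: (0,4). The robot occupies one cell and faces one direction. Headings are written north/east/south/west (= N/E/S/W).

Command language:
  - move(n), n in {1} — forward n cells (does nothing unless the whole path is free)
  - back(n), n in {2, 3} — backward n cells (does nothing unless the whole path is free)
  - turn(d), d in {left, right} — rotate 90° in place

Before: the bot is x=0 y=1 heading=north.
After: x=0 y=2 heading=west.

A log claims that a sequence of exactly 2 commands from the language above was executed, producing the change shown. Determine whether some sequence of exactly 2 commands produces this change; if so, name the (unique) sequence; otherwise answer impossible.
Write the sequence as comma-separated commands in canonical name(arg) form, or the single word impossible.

key: order matters: swapping move(1) and turn(left) lands elsewhere
from: x=0 y=1 heading=north
step 1 (move(1)): x=0 y=2 heading=north
step 2 (turn(left)): x=0 y=2 heading=west
no rival 2-sequence matches.

move(1), turn(left)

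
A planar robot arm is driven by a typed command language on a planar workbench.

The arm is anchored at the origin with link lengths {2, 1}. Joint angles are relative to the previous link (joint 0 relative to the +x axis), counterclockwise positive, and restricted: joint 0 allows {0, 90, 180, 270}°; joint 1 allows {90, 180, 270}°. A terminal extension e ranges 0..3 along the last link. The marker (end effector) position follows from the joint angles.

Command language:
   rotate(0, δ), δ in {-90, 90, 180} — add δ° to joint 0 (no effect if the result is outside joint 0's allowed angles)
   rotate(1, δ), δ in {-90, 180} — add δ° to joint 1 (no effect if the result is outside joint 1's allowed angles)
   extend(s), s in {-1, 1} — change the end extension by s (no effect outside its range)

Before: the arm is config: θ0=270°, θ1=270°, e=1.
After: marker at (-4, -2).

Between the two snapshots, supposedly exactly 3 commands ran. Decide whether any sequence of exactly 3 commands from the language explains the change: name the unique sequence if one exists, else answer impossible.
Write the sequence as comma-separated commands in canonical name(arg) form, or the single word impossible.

extend(1), extend(1), extend(1)

start: config: θ0=270°, θ1=270°, e=1
step 1 (extend(1)): config: θ0=270°, θ1=270°, e=2
step 2 (extend(1)): config: θ0=270°, θ1=270°, e=3
step 3 (extend(1)): config: θ0=270°, θ1=270°, e=3
all 343 alternatives checked — unique.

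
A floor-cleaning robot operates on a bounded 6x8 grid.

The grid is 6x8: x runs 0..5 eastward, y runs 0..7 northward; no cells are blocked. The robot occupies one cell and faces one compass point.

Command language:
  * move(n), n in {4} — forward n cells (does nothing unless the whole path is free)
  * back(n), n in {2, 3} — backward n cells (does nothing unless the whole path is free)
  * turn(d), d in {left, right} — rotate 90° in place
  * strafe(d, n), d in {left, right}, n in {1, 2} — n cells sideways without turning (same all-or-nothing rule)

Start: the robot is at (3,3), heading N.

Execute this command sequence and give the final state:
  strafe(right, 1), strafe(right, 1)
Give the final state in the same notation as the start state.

start: at (3,3), heading N
t=1 strafe(right, 1) ⇒ at (4,3), heading N
t=2 strafe(right, 1) ⇒ at (5,3), heading N

at (5,3), heading N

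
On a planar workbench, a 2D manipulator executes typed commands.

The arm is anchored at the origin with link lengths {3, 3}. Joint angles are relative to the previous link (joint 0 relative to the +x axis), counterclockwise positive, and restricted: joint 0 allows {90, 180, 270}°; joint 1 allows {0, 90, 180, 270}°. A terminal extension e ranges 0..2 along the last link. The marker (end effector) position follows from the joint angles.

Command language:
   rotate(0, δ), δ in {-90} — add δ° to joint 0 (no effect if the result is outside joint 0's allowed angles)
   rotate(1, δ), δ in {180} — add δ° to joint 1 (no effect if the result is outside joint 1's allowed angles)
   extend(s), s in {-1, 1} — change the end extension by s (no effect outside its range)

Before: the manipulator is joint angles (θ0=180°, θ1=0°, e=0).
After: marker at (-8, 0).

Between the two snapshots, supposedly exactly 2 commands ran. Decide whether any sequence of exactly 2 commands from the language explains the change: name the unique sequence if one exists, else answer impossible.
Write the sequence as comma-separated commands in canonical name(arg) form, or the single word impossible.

start: joint angles (θ0=180°, θ1=0°, e=0)
t=1 extend(1) ⇒ joint angles (θ0=180°, θ1=0°, e=1)
t=2 extend(1) ⇒ joint angles (θ0=180°, θ1=0°, e=2)
uniquely the one of 16 2-step routes that fits.

extend(1), extend(1)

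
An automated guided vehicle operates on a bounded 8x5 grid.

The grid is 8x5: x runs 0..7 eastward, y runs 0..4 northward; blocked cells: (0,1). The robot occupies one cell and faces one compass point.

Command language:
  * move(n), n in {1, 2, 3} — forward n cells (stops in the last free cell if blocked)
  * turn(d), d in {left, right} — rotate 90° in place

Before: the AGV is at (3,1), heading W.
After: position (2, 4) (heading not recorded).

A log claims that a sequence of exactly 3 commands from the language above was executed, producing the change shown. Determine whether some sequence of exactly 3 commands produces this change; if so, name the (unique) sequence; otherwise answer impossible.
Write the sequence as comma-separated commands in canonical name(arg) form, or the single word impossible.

move(1), turn(right), move(3)

key: running move(3) before move(1) would end elsewhere — order is forced
start: at (3,1), heading W
1. move(1) → at (2,1), heading W
2. turn(right) → at (2,1), heading N
3. move(3) → at (2,4), heading N
no other 3-command option fits: unique.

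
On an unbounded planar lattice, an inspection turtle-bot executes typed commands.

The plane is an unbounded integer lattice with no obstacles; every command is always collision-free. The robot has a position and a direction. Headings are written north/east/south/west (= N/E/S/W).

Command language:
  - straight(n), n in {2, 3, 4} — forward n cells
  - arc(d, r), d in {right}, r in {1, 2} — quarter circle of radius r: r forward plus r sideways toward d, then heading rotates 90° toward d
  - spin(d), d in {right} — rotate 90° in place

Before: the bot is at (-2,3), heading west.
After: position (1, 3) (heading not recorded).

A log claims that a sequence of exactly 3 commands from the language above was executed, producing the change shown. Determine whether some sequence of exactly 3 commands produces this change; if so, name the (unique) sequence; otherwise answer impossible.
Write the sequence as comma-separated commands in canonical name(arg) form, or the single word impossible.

key: running straight(3) before spin(right) would end elsewhere — order is forced
start: at (-2,3), heading west
step 1 (spin(right)): at (-2,3), heading north
step 2 (spin(right)): at (-2,3), heading east
step 3 (straight(3)): at (1,3), heading east
all 216 alternatives checked — unique.

spin(right), spin(right), straight(3)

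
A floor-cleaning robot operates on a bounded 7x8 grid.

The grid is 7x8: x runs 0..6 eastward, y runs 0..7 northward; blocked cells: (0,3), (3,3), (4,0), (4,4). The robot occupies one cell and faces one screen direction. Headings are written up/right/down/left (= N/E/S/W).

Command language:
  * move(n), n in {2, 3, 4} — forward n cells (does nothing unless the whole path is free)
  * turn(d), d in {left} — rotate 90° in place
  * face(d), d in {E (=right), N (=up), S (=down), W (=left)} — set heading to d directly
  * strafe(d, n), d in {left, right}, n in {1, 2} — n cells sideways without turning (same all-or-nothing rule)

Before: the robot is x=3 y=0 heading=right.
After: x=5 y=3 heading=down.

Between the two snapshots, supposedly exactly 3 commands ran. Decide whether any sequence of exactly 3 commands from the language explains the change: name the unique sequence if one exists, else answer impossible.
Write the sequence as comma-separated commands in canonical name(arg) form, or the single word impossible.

all 1728 sequences checked — none match.

impossible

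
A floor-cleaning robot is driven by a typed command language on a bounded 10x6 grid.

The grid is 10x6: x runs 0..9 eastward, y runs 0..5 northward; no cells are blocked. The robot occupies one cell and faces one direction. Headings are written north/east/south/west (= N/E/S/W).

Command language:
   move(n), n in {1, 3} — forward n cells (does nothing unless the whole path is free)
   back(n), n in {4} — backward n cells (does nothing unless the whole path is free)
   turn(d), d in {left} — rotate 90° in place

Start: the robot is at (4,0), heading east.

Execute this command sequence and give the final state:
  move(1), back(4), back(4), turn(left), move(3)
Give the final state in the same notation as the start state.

from: at (4,0), heading east
step 1 (move(1)): at (5,0), heading east
step 2 (back(4)): at (1,0), heading east
step 3 (back(4)): at (1,0), heading east
step 4 (turn(left)): at (1,0), heading north
step 5 (move(3)): at (1,3), heading north

at (1,3), heading north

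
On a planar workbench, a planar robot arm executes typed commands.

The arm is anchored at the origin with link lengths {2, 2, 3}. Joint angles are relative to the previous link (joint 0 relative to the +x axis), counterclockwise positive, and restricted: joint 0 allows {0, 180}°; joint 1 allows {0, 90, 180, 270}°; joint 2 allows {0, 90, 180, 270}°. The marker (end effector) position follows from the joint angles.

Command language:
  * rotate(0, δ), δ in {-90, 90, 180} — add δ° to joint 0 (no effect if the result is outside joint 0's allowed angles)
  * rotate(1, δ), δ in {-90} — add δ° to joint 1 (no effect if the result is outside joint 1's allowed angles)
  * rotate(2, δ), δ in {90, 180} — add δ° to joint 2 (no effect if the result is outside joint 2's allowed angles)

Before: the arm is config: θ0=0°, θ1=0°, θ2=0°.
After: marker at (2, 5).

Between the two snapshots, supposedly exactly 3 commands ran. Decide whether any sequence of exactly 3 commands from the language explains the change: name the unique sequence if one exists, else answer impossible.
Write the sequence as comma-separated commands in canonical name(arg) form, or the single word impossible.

rotate(1, -90), rotate(1, -90), rotate(1, -90)

start: config: θ0=0°, θ1=0°, θ2=0°
t=1 rotate(1, -90) ⇒ config: θ0=0°, θ1=270°, θ2=0°
t=2 rotate(1, -90) ⇒ config: θ0=0°, θ1=180°, θ2=0°
t=3 rotate(1, -90) ⇒ config: θ0=0°, θ1=90°, θ2=0°
uniquely the one of 216 3-step routes that fits.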